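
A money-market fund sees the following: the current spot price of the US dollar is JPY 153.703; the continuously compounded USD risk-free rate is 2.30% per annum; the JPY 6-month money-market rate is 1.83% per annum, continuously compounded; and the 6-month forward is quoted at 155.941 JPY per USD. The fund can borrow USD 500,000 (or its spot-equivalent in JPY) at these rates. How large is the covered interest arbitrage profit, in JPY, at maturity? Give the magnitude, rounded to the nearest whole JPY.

T = 6/12 years.
Keep in USD, deliver into the forward: 500,000·1.0115663792·155.941 = JPY 78,872,336.37.
Swap to JPY now, deposit: 500,000·153.703·1.0091919892 = JPY 77,557,918.16.
The quoted forward overvalues USD, so borrow JPY, buy USD at spot, deposit the USD at 2.30%, and sell the proceeds forward at 155.941.
Arbitrage profit = |78,872,336.37 − 77,557,918.16| = JPY 1,314,418.

JPY 1,314,418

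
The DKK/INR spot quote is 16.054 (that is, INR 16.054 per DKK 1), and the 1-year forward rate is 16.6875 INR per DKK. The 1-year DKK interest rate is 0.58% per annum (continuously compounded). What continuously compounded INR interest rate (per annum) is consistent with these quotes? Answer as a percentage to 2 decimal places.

4.45%

T = 1 year.
F/S = 16.6875/16.054 = 1.0394606 = (growth of INR) / (growth of DKK).
The DKK side grows by e^(0.0058×1) = 1.0058169.
So the INR growth factor = 1.045507.
r = ln(1.045507)/1 = 0.044502 → 4.45%.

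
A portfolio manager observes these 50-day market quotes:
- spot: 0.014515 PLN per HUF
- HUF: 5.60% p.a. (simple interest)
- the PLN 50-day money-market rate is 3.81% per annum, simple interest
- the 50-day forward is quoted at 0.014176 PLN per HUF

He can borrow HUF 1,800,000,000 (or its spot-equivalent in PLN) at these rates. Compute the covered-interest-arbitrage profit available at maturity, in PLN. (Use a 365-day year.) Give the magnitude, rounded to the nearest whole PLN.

PLN 550,816

T = 50/365 years.
Keep in HUF, deliver into the forward: 1,800,000,000·1.0076712329·0.014176 = PLN 25,712,545.32.
Swap to PLN now, deposit: 1,800,000,000·0.014515·1.0052191781 = PLN 26,263,361.47.
The quoted forward undervalues HUF, so borrow HUF, convert to PLN at spot, deposit the PLN at 3.81%, and buy HUF forward at 0.014176 to cover the loan.
Arbitrage profit = |25,712,545.32 − 26,263,361.47| = PLN 550,816.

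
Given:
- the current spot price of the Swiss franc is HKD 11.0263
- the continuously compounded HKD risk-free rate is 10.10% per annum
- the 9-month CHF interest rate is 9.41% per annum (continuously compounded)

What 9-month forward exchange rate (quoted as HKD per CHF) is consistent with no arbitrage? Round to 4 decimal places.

11.0835

T = 9/12 years.
Growth of 1 HKD over T: e^(0.1010×9/12) = 1.07869287.
Growth of 1 CHF over T: e^(0.0941×9/12) = 1.07312505.
CIP: F = S · (grow HKD)/(grow CHF) = 11.0263 × 1.07869287/1.07312505 = 11.083509 HKD per CHF.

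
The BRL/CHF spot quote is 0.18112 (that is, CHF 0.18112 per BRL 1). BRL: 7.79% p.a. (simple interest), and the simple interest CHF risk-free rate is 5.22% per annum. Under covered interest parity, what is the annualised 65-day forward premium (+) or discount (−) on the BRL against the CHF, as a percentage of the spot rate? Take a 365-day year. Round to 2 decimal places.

T = 65/365 years.
No-arbitrage forward: 0.18112 × 1.0092959 / 1.0138726 = 0.18030241 CHF/BRL.
(F − S)/S ÷ T = (0.18030241 − 0.18112)/0.18112/(65/365) = -0.025348 → -2.53%.

-2.53%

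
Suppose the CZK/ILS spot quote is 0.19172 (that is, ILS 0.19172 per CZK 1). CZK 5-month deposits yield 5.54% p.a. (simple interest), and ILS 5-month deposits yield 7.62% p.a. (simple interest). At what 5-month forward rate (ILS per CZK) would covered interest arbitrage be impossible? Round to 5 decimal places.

0.19334

T = 5/12 years.
ILS accumulates by 1 + 0.0762×5/12 = 1.031750.
CZK accumulates by 1 + 0.0554×5/12 = 1.0230833.
Forward (ILS per CZK) = 0.19172 × 1.031750 / 1.0230833 = 0.1933441.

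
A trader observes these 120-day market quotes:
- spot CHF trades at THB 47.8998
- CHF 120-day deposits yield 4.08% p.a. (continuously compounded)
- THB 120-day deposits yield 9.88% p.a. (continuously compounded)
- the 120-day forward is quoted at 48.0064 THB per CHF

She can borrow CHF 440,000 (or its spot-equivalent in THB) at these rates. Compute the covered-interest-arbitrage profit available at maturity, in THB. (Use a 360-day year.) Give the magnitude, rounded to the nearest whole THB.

T = 120/360 years.
Keep in CHF, deliver into the forward: 440,000·1.0136929007·48.0064 = THB 21,412,048.62.
Swap to THB now, deposit: 440,000·47.8998·1.0334816382 = THB 21,781,568.06.
The quoted forward undervalues CHF, so borrow CHF, convert to THB at spot, deposit the THB at 9.88%, and buy CHF forward at 48.0064 to cover the loan.
Arbitrage profit = |21,412,048.62 − 21,781,568.06| = THB 369,519.

THB 369,519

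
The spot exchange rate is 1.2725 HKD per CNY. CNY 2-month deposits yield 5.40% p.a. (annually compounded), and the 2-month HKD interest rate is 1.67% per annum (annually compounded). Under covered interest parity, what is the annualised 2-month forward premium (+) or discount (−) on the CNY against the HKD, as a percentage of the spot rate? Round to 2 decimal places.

T = 2/12 years.
CIP forward (HKD per CNY) = 1.2725 × 1.0027642/1.0088039 = 1.2648816.
(F − S)/S ÷ T = (1.2648816 − 1.2725)/1.2725/(2/12) = -0.035922 → -3.59%.

-3.59%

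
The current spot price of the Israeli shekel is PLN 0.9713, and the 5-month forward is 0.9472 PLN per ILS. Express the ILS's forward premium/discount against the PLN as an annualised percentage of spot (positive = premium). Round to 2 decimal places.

-5.95%

T = 5/12 years.
ILS trades forward at -2.48121% vs spot over the period.
Annualise by dividing by T: -0.0248121 / (5/12) = -0.059549 → -5.95%.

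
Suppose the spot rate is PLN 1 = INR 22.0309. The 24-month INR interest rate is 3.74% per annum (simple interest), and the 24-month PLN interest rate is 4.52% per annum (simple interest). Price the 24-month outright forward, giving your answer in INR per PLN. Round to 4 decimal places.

T = 2 years.
INR growth factor: 1 + 0.0374×2 = 1.074800.
PLN accumulates by 1 + 0.0452×2 = 1.090400.
CIP: F = S · (grow INR)/(grow PLN) = 22.0309 × 1.074800/1.090400 = 21.715711 INR per PLN.

21.7157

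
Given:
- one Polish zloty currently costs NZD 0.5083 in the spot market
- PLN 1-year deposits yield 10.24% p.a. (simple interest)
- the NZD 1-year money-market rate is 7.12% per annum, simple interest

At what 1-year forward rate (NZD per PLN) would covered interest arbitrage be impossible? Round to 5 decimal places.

0.49391

T = 1 year.
NZD growth factor: 1 + 0.0712×1 = 1.071200.
Growth of 1 PLN over T: 1 + 0.1024×1 = 1.102400.
CIP: F = S · (grow NZD)/(grow PLN) = 0.5083 × 1.071200/1.102400 = 0.4939142 NZD per PLN.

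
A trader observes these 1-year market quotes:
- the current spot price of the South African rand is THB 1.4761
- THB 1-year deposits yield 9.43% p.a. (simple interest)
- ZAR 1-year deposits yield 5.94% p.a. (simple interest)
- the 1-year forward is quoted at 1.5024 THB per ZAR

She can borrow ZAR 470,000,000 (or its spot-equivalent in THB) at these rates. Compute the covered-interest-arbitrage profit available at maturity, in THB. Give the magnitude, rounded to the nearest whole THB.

T = 1 year.
Keep in ZAR, deliver into the forward: 470,000,000·1.059400·1.5024 = THB 748,072,003.20.
Swap to THB now, deposit: 470,000,000·1.4761·1.094300 = THB 759,189,228.10.
The quoted forward undervalues ZAR, so borrow ZAR, convert to THB at spot, deposit the THB at 9.43%, and buy ZAR forward at 1.5024 to cover the loan.
Arbitrage profit = |748,072,003.20 − 759,189,228.10| = THB 11,117,225.

THB 11,117,225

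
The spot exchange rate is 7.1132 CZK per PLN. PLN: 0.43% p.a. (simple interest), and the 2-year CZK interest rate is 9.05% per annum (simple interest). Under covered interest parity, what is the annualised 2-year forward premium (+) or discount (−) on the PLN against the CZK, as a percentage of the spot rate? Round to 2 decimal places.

+8.55%

T = 2 years.
CIP forward (CZK per PLN) = 7.1132 × 1.181000/1.008600 = 8.3290593.
(F − S)/S ÷ T = (8.3290593 − 7.1132)/7.1132/2 = 0.085465 → 8.55%.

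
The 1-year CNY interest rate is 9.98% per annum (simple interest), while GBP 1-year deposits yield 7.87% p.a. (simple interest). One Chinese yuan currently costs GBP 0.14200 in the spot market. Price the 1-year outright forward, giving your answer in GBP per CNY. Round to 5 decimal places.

0.13928

T = 1 year.
GBP growth factor: 1 + 0.0787×1 = 1.078700.
Growth of 1 CNY over T: 1 + 0.0998×1 = 1.099800.
So F = 0.142 × 1.078700 / 1.099800 = 0.1392757 (GBP/CNY).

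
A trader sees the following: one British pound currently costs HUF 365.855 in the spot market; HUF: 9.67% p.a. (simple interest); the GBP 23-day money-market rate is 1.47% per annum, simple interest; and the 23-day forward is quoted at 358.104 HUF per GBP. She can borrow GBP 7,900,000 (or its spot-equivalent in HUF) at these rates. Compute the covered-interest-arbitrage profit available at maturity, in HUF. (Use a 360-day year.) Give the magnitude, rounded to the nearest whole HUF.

HUF 76,432,130

T = 23/360 years.
Invest the GBP and cover forward: 7,900,000 × 1.000939166667 × 358.104 = HUF 2,831,678,522.79.
Convert at spot and invest in HUF: 7,900,000 × 365.855 × 1.006178055556 = HUF 2,908,110,652.87.
The quoted forward undervalues GBP, so borrow GBP, convert to HUF at spot, deposit the HUF at 9.67%, and buy GBP forward at 358.104 to cover the loan.
The gap between the two covered legs is HUF 76,432,130.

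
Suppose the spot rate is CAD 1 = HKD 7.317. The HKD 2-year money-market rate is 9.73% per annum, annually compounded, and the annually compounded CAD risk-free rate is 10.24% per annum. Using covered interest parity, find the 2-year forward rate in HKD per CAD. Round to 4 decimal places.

7.2495

T = 2 years.
HKD growth factor: (1 + 0.0973)^2 = 1.2040673.
Growth of 1 CAD over T: (1 + 0.1024)^2 = 1.2152858.
Forward (HKD per CAD) = 7.317 × 1.2040673 / 1.2152858 = 7.249456.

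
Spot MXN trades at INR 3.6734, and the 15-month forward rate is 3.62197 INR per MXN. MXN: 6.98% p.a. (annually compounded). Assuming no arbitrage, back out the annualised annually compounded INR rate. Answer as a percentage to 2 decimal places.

T = 15/12 years.
F/S = 3.62197/3.6734 = 0.9859993 = (growth of INR) / (growth of MXN).
The MXN side grows by (1 + 0.0698)^(15/12) = 1.0879984.
Hence g_INR = 1.0727657.
Annualise: 1.0727657^(12/15) − 1 = 0.057801 = 5.78%.

5.78%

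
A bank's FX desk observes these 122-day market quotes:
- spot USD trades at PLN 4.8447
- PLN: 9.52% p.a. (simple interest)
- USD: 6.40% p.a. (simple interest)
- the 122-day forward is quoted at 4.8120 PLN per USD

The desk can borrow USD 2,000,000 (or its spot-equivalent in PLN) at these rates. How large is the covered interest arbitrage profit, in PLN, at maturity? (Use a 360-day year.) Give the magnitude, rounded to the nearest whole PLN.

PLN 169,268

T = 122/360 years.
Route A — deposit USD, sell forward: 2,000,000 × 1.021688889 × 4.8120 = PLN 9,832,733.87.
Route B — convert at spot, deposit PLN: 2,000,000 × 4.8447 × 1.032262222 = PLN 10,002,001.57.
The quoted forward undervalues USD, so borrow USD, convert to PLN at spot, deposit the PLN at 9.52%, and buy USD forward at 4.8120 to cover the loan.
Arbitrage profit = |9,832,733.87 − 10,002,001.57| = PLN 169,268.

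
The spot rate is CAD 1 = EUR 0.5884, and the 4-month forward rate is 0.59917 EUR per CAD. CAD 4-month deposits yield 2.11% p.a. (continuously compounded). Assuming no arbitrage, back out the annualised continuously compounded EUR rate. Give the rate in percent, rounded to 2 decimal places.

T = 4/12 years.
By CIP, F/S equals the EUR-to-CAD growth ratio: 0.59917/0.5884 = 1.0183039.
CAD growth factor: e^(0.0211×4/12) = 1.0070581.
Hence g_EUR = 1.0254912.
Take logs: ln 1.0254912 / (4/12) = 0.075515, so 7.55%.

7.55%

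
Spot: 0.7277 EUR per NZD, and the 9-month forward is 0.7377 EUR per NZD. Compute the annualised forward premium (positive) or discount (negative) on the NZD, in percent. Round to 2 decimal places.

+1.83%

T = 9/12 years.
NZD trades forward at +1.37419% vs spot over the period.
×(1/T) gives 1.83% p.a.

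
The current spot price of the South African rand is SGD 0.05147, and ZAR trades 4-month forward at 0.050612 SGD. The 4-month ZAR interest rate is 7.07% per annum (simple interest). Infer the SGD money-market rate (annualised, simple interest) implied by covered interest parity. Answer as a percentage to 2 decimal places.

1.95%

T = 4/12 years.
CIP gives F = S · g_SGD/g_ZAR, so g_SGD/g_ZAR = 0.050612/0.05147 = 0.9833301.
The ZAR side grows by 1 + 0.0707×4/12 = 1.0235667.
That pins the SGD growth at 1.0065039.
(1.0065039 − 1)/T = 0.019512, i.e. 1.95%.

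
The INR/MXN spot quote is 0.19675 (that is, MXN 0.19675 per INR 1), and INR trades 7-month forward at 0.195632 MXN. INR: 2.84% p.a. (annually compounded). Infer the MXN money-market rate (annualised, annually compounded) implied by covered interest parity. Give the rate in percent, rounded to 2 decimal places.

1.84%

T = 7/12 years.
By CIP, F/S equals the MXN-to-INR growth ratio: 0.195632/0.19675 = 0.9943177.
INR growth factor: (1 + 0.0284)^(7/12) = 1.0164699.
So the MXN growth factor = 1.010694.
r = 1.010694^(12/7) − 1 = 0.018403 → 1.84%.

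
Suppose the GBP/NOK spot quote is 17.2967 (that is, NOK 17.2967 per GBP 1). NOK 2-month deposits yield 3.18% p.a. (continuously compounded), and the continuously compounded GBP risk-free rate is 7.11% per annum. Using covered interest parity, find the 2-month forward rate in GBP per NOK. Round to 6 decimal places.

T = 2/12 years.
NOK accumulates by e^(0.0318×2/12) = 1.0053141.
GBP growth factor: e^(0.0711×2/12) = 1.0119205.
So F = 17.2967 × 1.0053141 / 1.0119205 = 17.18378 (NOK/GBP).
Quoted the other way: 1/17.18378 = 0.058194 GBP per NOK.

0.058194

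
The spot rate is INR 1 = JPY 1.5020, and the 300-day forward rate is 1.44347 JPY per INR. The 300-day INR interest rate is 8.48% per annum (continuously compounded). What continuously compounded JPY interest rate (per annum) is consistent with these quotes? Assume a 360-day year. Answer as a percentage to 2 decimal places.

T = 300/360 years.
By CIP, F/S equals the JPY-to-INR growth ratio: 1.44347/1.502 = 0.9610320.
INR growth factor: e^(0.0848×300/360) = 1.0732234.
That pins the JPY growth at 1.031402.
r = ln(1.031402)/(300/360) = 0.037103 → 3.71%.

3.71%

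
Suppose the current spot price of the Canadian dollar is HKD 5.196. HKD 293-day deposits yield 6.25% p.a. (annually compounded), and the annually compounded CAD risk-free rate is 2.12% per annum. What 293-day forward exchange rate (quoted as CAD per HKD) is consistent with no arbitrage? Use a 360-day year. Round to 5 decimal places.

0.18634

T = 293/360 years.
HKD accumulates by (1 + 0.0625)^(293/360) = 1.0505793.
Growth of 1 CAD over T: (1 + 0.0212)^(293/360) = 1.0172207.
Forward (HKD per CAD) = 5.196 × 1.0505793 / 1.0172207 = 5.366397.
Invert for CAD per HKD: 1 / 5.366397 = 0.18634.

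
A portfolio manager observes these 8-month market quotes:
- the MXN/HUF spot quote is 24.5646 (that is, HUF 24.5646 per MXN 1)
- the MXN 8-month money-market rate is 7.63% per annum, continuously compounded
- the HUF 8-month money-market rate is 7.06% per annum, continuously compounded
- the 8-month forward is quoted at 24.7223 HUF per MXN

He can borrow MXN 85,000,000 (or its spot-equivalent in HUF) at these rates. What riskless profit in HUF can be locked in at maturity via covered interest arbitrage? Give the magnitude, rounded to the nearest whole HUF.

T = 8/12 years.
Route A — deposit MXN, sell forward: 85,000,000 × 1.052182592918 × 24.7223 = HUF 2,211,051,765.94.
Route B — convert at spot, deposit HUF: 85,000,000 × 24.5646 × 1.048191886209 = HUF 2,188,615,224.68.
The quoted forward overvalues MXN, so borrow HUF, buy MXN at spot, deposit the MXN at 7.63%, and sell the proceeds forward at 24.7223.
Arbitrage profit = |2,211,051,765.94 − 2,188,615,224.68| = HUF 22,436,541.

HUF 22,436,541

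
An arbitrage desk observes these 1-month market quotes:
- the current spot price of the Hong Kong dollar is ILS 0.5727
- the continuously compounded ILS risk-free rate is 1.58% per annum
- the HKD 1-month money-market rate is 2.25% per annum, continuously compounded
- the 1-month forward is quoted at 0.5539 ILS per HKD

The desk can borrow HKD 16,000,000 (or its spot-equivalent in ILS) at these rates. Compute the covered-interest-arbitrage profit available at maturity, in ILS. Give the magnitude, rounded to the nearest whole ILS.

ILS 296,240

T = 1/12 years.
Keep in HKD, deliver into the forward: 16,000,000·1.001876759·0.5539 = ILS 8,879,032.59.
Swap to ILS now, deposit: 16,000,000·0.5727·1.001317534 = ILS 9,175,272.83.
The quoted forward undervalues HKD, so borrow HKD, convert to ILS at spot, deposit the ILS at 1.58%, and buy HKD forward at 0.5539 to cover the loan.
Profit = 9,175,272.83 − 8,879,032.59 = ILS 296,240.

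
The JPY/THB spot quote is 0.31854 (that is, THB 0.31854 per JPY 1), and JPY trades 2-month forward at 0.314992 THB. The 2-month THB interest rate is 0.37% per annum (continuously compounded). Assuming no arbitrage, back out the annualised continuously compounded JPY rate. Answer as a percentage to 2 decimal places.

T = 2/12 years.
By CIP, F/S equals the THB-to-JPY growth ratio: 0.314992/0.31854 = 0.9888617.
THB growth factor: e^(0.0037×2/12) = 1.0006169.
That pins the JPY growth at 1.0118876.
Take logs: ln 1.0118876 / (2/12) = 0.070905, so 7.09%.

7.09%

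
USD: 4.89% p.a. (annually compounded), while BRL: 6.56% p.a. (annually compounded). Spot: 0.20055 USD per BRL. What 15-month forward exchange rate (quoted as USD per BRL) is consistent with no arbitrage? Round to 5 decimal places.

0.19663

T = 15/12 years.
USD accumulates by (1 + 0.0489)^(15/12) = 1.0614942.
BRL accumulates by (1 + 0.0656)^(15/12) = 1.0826617.
So F = 0.20055 × 1.0614942 / 1.0826617 = 0.1966290 (USD/BRL).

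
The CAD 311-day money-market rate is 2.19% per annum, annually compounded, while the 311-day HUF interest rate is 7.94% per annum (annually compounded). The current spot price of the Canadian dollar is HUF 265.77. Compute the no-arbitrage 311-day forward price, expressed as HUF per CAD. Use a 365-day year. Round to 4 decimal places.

T = 311/365 years.
HUF accumulates by (1 + 0.0794)^(311/365) = 1.067267377.
Growth of 1 CAD over T: (1 + 0.0219)^(311/365) = 1.018630021.
So F = 265.77 × 1.067267377 / 1.018630021 = 278.459936 (HUF/CAD).

278.4599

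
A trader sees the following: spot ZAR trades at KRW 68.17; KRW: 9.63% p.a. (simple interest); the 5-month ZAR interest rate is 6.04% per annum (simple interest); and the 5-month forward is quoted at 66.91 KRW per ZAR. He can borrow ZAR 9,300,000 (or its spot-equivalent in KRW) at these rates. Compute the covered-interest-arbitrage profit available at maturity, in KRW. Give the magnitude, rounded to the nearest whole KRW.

KRW 21,496,202

T = 5/12 years.
Invest the ZAR and cover forward: 9,300,000 × 1.02516666667 × 66.91 = KRW 637,923,285.50.
Convert at spot and invest in KRW: 9,300,000 × 68.17 × 1.040125 = KRW 659,419,487.63.
The quoted forward undervalues ZAR, so borrow ZAR, convert to KRW at spot, deposit the KRW at 9.63%, and buy ZAR forward at 66.91 to cover the loan.
Arbitrage profit = |637,923,285.50 − 659,419,487.63| = KRW 21,496,202.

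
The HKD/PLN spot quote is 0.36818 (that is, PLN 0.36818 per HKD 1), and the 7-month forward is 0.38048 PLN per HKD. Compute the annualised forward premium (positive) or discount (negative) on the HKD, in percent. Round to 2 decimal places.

T = 7/12 years.
Period premium: (0.38048 − 0.36818)/0.36818 = 0.0334076.
Annualise by dividing by T: 0.0334076 / (7/12) = 0.057270 → 5.73%.

+5.73%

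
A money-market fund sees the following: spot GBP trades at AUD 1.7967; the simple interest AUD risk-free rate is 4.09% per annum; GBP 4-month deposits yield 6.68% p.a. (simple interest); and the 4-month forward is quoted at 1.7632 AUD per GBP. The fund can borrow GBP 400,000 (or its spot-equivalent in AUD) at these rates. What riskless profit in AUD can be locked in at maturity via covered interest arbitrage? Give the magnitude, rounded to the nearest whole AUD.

AUD 7,494

T = 4/12 years.
Route A — deposit GBP, sell forward: 400,000 × 1.02226667 × 1.7632 = AUD 720,984.24.
Route B — convert at spot, deposit AUD: 400,000 × 1.7967 × 1.01363333 = AUD 728,478.00.
The quoted forward undervalues GBP, so borrow GBP, convert to AUD at spot, deposit the AUD at 4.09%, and buy GBP forward at 1.7632 to cover the loan.
Arbitrage profit = |720,984.24 − 728,478.00| = AUD 7,494.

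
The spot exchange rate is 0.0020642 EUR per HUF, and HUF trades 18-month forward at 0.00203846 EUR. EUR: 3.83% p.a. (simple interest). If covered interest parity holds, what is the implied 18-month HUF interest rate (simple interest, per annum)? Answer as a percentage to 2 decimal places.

T = 18/12 years.
By CIP, F/S equals the EUR-to-HUF growth ratio: 0.00203846/0.0020642 = 0.9875303.
EUR growth factor: 1 + 0.0383×18/12 = 1.057450.
Hence g_HUF = 1.0708026.
(1.0708026 − 1)/T = 0.047202, i.e. 4.72%.

4.72%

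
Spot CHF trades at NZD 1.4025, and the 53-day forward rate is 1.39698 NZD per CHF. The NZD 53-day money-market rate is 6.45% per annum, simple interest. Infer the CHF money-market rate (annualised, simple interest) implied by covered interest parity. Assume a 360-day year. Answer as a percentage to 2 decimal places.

T = 53/360 years.
CIP gives F = S · g_NZD/g_CHF, so g_NZD/g_CHF = 1.39698/1.4025 = 0.9960642.
NZD growth factor: 1 + 0.0645×53/360 = 1.0094958.
Hence g_CHF = 1.0134847.
(1.0134847 − 1)/T = 0.091594, i.e. 9.16%.

9.16%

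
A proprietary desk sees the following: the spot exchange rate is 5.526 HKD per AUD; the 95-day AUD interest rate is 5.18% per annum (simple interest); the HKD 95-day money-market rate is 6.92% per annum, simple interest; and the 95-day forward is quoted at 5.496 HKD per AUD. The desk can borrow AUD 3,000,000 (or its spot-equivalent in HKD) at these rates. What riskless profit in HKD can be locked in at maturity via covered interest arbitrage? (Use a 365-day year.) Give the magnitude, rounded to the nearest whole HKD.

HKD 166,291

T = 95/365 years.
Route A — deposit AUD, sell forward: 3,000,000 × 1.0134821918 × 5.496 = HKD 16,710,294.38.
Route B — convert at spot, deposit HKD: 3,000,000 × 5.526 × 1.0180109589 = HKD 16,876,585.68.
The quoted forward undervalues AUD, so borrow AUD, convert to HKD at spot, deposit the HKD at 6.92%, and buy AUD forward at 5.496 to cover the loan.
The gap between the two covered legs is HKD 166,291.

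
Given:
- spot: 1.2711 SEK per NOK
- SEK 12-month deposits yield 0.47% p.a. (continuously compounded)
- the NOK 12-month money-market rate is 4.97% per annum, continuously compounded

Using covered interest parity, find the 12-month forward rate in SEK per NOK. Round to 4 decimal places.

T = 1 year.
SEK growth factor: e^(0.0047×1) = 1.0047111.
NOK growth factor: e^(0.0497×1) = 1.0509558.
So F = 1.2711 × 1.0047111 / 1.0509558 = 1.215168 (SEK/NOK).

1.2152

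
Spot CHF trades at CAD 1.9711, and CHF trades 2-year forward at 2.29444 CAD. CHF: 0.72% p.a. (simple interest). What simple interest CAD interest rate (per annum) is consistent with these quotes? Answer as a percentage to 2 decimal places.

T = 2 years.
CIP gives F = S · g_CAD/g_CHF, so g_CAD/g_CHF = 2.29444/1.9711 = 1.1640404.
The CHF side grows by 1 + 0.0072×2 = 1.014400.
Hence g_CAD = 1.1808026.
(1.1808026 − 1)/T = 0.090401, i.e. 9.04%.

9.04%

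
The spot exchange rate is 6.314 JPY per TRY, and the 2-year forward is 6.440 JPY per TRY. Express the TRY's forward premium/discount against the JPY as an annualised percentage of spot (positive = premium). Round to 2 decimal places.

T = 2 years.
Period premium: (6.440 − 6.314)/6.314 = 0.0199557.
Annualise by dividing by T: 0.0199557 / 2 = 0.009978 → 1.00%.

+1.00%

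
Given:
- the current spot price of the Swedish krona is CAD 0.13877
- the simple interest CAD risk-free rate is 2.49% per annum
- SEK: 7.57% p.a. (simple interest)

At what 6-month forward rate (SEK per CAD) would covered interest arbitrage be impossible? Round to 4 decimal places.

7.3870

T = 6/12 years.
CAD accumulates by 1 + 0.0249×6/12 = 1.012450.
SEK accumulates by 1 + 0.0757×6/12 = 1.037850.
CIP: F = S · (grow CAD)/(grow SEK) = 0.13877 × 1.012450/1.037850 = 0.1353738 CAD per SEK.
Quoted the other way: 1/0.1353738 = 7.3870 SEK per CAD.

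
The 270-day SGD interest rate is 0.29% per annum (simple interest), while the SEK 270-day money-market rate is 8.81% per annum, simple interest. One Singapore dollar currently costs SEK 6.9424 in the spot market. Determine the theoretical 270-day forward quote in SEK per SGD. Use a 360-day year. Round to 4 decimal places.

T = 270/360 years.
SEK growth factor: 1 + 0.0881×270/360 = 1.066075.
SGD growth factor: 1 + 0.0029×270/360 = 1.002175.
CIP: F = S · (grow SEK)/(grow SGD) = 6.9424 × 1.066075/1.002175 = 7.385057 SEK per SGD.

7.3851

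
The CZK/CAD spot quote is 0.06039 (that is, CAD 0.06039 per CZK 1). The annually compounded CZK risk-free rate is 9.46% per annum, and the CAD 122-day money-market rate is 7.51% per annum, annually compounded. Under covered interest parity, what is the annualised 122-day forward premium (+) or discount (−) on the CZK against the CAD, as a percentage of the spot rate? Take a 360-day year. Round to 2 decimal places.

T = 122/360 years.
F = S · g_CAD/g_CZK = 0.06039 × 1.0248438/1.0311058 = 0.06002325.
(F − S)/S ÷ T = (0.06002325 − 0.06039)/0.06039/(122/360) = -0.017920 → -1.79%.

-1.79%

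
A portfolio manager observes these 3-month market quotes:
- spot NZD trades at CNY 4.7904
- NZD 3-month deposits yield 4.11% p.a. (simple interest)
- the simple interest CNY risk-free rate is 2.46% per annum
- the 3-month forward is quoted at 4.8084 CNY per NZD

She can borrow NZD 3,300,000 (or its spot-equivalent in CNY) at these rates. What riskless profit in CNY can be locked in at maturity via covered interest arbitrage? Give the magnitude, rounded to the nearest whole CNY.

CNY 125,220

T = 3/12 years.
Invest the NZD and cover forward: 3,300,000 × 1.010275 × 4.8084 = CNY 16,030,760.82.
Convert at spot and invest in CNY: 3,300,000 × 4.7904 × 1.006150 = CNY 15,905,541.17.
The quoted forward overvalues NZD, so borrow CNY, buy NZD at spot, deposit the NZD at 4.11%, and sell the proceeds forward at 4.8084.
Profit = 16,030,760.82 − 15,905,541.17 = CNY 125,220.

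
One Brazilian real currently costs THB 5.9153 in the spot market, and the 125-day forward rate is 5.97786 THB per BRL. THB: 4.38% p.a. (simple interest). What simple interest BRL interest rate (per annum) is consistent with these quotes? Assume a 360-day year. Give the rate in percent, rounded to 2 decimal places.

1.32%

T = 125/360 years.
CIP gives F = S · g_THB/g_BRL, so g_THB/g_BRL = 5.97786/5.9153 = 1.0105760.
The THB side grows by 1 + 0.0438×125/360 = 1.0152083.
That pins the BRL growth at 1.0045838.
(1.0045838 − 1)/T = 0.013201, i.e. 1.32%.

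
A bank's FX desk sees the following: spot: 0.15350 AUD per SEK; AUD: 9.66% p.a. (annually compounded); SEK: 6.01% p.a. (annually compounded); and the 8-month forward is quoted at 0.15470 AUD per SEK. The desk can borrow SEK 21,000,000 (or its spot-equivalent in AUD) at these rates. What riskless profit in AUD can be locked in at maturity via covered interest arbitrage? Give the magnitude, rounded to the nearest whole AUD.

T = 8/12 years.
Invest the SEK and cover forward: 21,000,000 × 1.039675691 × 0.15470 = AUD 3,377,594.42.
Convert at spot and invest in AUD: 21,000,000 × 0.15350 × 1.063405318 = AUD 3,427,887.04.
The quoted forward undervalues SEK, so borrow SEK, convert to AUD at spot, deposit the AUD at 9.66%, and buy SEK forward at 0.15470 to cover the loan.
The gap between the two covered legs is AUD 50,293.

AUD 50,293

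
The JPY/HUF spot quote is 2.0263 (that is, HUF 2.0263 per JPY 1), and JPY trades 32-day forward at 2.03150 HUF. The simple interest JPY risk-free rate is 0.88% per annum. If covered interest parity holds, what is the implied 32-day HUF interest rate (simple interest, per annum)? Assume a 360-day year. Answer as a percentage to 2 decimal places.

3.77%

T = 32/360 years.
CIP gives F = S · g_HUF/g_JPY, so g_HUF/g_JPY = 2.0315/2.0263 = 1.0025663.
The JPY side grows by 1 + 0.0088×32/360 = 1.0007822.
That pins the HUF growth at 1.0033505.
(1.0033505 − 1)/T = 0.037693, i.e. 3.77%.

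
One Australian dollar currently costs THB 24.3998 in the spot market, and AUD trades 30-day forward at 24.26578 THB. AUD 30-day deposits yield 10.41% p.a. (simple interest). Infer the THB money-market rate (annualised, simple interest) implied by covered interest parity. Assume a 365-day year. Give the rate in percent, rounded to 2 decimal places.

3.67%

T = 30/365 years.
CIP gives F = S · g_THB/g_AUD, so g_THB/g_AUD = 24.26578/24.3998 = 0.9945073.
The AUD side grows by 1 + 0.1041×30/365 = 1.0085562.
So the THB growth factor = 1.0030165.
r = (1.0030165 − 1)/(30/365) = 0.036701 → 3.67%.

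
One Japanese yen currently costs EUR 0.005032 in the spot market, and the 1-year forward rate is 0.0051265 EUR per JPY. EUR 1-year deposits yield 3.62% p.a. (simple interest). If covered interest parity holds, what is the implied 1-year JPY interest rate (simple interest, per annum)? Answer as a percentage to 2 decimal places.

T = 1 year.
By CIP, F/S equals the EUR-to-JPY growth ratio: 0.0051265/0.005032 = 1.0187798.
EUR growth factor: 1 + 0.0362×1 = 1.036200.
That pins the JPY growth at 1.0170991.
(1.0170991 − 1)/T = 0.017099, i.e. 1.71%.

1.71%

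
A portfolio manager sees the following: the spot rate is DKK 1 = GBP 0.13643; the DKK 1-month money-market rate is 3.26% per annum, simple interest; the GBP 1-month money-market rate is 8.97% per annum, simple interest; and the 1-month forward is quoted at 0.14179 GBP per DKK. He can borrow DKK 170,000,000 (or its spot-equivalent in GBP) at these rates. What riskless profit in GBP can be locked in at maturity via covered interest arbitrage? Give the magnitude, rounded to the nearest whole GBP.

T = 1/12 years.
Route A — deposit DKK, sell forward: 170,000,000 × 1.0027166667 × 0.14179 = GBP 24,169,783.35.
Route B — convert at spot, deposit GBP: 170,000,000 × 0.13643 × 1.007475 = GBP 23,366,468.42.
The quoted forward overvalues DKK, so borrow GBP, buy DKK at spot, deposit the DKK at 3.26%, and sell the proceeds forward at 0.14179.
The gap between the two covered legs is GBP 803,315.

GBP 803,315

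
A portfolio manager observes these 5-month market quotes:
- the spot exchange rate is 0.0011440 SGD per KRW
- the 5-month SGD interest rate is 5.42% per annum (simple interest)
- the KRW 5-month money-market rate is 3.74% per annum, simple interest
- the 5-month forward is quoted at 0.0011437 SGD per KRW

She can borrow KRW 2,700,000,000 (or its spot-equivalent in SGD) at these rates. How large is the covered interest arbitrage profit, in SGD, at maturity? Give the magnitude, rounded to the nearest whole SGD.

SGD 22,444

T = 5/12 years.
Route A — deposit KRW, sell forward: 2,700,000,000 × 1.015583333 × 0.0011437 = SGD 3,136,111.18.
Route B — convert at spot, deposit SGD: 2,700,000,000 × 0.0011440 × 1.022583333 = SGD 3,158,555.40.
The quoted forward undervalues KRW, so borrow KRW, convert to SGD at spot, deposit the SGD at 5.42%, and buy KRW forward at 0.0011437 to cover the loan.
Profit = 3,158,555.40 − 3,136,111.18 = SGD 22,444.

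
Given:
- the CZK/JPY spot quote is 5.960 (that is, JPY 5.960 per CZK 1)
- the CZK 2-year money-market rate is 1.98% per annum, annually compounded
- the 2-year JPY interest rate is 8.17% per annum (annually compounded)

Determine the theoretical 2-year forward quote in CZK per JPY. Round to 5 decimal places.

0.14913

T = 2 years.
Growth of 1 JPY over T: (1 + 0.0817)^2 = 1.1700749.
CZK accumulates by (1 + 0.0198)^2 = 1.039992.
Forward (JPY per CZK) = 5.96 × 1.1700749 / 1.039992 = 6.705481.
Quoted the other way: 1/6.705481 = 0.14913 CZK per JPY.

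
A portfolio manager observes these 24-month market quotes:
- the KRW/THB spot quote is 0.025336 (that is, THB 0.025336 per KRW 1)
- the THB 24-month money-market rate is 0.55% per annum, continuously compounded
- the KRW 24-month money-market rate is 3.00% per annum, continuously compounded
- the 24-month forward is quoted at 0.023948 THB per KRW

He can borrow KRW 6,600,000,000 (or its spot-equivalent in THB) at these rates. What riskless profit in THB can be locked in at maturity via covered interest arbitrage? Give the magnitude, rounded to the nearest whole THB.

THB 1,236,661

T = 2 years.
Keep in KRW, deliver into the forward: 6,600,000,000·1.06183654655·0.023948 = THB 167,830,486.67.
Swap to THB now, deposit: 6,600,000,000·0.025336·1.01106072244 = THB 169,067,147.46.
The quoted forward undervalues KRW, so borrow KRW, convert to THB at spot, deposit the THB at 0.55%, and buy KRW forward at 0.023948 to cover the loan.
The gap between the two covered legs is THB 1,236,661.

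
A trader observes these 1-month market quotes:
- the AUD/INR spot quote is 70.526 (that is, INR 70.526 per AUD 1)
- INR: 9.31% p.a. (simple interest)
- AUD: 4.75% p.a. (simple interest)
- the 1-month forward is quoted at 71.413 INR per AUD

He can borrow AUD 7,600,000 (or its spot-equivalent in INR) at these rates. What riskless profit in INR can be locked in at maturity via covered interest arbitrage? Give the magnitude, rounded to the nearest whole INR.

T = 1/12 years.
Keep in AUD, deliver into the forward: 7,600,000·1.00395833333·71.413 = INR 544,887,141.08.
Swap to INR now, deposit: 7,600,000·70.526·1.00775833333 = INR 540,156,048.04.
The quoted forward overvalues AUD, so borrow INR, buy AUD at spot, deposit the AUD at 4.75%, and sell the proceeds forward at 71.413.
The gap between the two covered legs is INR 4,731,093.

INR 4,731,093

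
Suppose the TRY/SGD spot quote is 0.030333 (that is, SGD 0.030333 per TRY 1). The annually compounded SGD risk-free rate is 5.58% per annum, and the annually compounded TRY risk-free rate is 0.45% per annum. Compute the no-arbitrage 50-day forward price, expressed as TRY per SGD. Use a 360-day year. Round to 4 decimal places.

32.7401

T = 50/360 years.
SGD growth factor: (1 + 0.0558)^(50/360) = 1.00757001.
TRY accumulates by (1 + 0.0045)^(50/360) = 1.00062379.
CIP: F = S · (grow SGD)/(grow TRY) = 0.030333 × 1.00757001/1.00062379 = 0.030543568 SGD per TRY.
Invert for TRY per SGD: 1 / 0.030543568 = 32.7401.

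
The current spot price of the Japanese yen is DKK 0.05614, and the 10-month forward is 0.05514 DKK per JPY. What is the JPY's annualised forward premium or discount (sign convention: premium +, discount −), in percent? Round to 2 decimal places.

T = 10/12 years.
JPY trades forward at -1.78126% vs spot over the period.
Per annum: -0.0178126 / (10/12) = -0.021375 = -2.14%.

-2.14%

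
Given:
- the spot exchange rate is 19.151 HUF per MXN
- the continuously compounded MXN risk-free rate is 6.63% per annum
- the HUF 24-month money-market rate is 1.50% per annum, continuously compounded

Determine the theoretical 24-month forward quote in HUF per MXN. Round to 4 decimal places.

T = 2 years.
HUF accumulates by e^(0.0150×2) = 1.03045453.
Growth of 1 MXN over T: e^(0.0663×2) = 1.14179319.
So F = 19.151 × 1.03045453 / 1.14179319 = 17.283546 (HUF/MXN).

17.2835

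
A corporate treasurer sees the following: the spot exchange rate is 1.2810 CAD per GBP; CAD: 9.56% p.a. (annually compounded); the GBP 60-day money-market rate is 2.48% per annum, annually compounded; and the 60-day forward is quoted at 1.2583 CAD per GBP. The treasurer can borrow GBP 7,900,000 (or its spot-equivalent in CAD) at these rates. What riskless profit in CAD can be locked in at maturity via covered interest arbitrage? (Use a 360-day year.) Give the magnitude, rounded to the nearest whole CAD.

T = 60/360 years.
Keep in GBP, deliver into the forward: 7,900,000·1.0040912584·1.2583 = CAD 9,981,239.44.
Swap to CAD now, deposit: 7,900,000·1.2810·1.0153333949 = CAD 10,275,072.42.
The quoted forward undervalues GBP, so borrow GBP, convert to CAD at spot, deposit the CAD at 9.56%, and buy GBP forward at 1.2583 to cover the loan.
The gap between the two covered legs is CAD 293,833.

CAD 293,833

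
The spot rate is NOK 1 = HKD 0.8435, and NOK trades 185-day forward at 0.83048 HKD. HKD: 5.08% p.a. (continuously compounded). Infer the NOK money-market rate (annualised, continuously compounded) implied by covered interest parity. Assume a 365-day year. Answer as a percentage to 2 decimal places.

8.15%

T = 185/365 years.
CIP gives F = S · g_HKD/g_NOK, so g_HKD/g_NOK = 0.83048/0.8435 = 0.9845643.
HKD growth factor: e^(0.0508×185/365) = 1.0260823.
Hence g_NOK = 1.0421689.
Take logs: ln 1.0421689 / (185/365) = 0.081492, so 8.15%.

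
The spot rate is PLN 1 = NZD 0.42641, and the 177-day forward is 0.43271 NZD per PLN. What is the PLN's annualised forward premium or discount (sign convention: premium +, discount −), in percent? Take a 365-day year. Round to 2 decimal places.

+3.05%

T = 177/365 years.
Period premium: (0.43271 − 0.42641)/0.42641 = 0.0147745.
Annualise by dividing by T: 0.0147745 / (177/365) = 0.030467 → 3.05%.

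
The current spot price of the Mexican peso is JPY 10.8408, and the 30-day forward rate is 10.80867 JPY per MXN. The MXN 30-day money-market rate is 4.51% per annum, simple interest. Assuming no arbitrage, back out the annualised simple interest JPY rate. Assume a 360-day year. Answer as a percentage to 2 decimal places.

0.94%

T = 30/360 years.
F/S = 10.80867/10.8408 = 0.9970362 = (growth of JPY) / (growth of MXN).
The MXN side grows by 1 + 0.0451×30/360 = 1.0037583.
That pins the JPY growth at 1.0007834.
r = (1.0007834 − 1)/(30/360) = 0.009401 → 0.94%.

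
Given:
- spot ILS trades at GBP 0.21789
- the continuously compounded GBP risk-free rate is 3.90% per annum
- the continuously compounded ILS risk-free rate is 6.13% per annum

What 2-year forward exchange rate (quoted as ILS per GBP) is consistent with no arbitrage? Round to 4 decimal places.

T = 2 years.
Growth of 1 GBP over T: e^(0.0390×2) = 1.0811227.
ILS accumulates by e^(0.0613×2) = 1.1304322.
So F = 0.21789 × 1.0811227 / 1.1304322 = 0.2083856 (GBP/ILS).
Invert for ILS per GBP: 1 / 0.2083856 = 4.7988.

4.7988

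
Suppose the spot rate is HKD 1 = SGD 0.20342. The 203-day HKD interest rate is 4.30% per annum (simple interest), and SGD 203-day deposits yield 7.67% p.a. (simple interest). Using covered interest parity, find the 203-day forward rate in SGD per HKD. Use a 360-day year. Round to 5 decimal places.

0.20719

T = 203/360 years.
Growth of 1 SGD over T: 1 + 0.0767×203/360 = 1.0432503.
HKD accumulates by 1 + 0.0430×203/360 = 1.0242472.
So F = 0.20342 × 1.0432503 / 1.0242472 = 0.2071941 (SGD/HKD).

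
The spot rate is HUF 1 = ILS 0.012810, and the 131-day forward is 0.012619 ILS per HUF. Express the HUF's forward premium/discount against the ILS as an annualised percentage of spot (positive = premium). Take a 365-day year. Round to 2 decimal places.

T = 131/365 years.
(F − S)/S = (0.012619 − 0.01281)/0.01281 = -0.0149102.
Per annum: -0.0149102 / (131/365) = -0.041544 = -4.15%.

-4.15%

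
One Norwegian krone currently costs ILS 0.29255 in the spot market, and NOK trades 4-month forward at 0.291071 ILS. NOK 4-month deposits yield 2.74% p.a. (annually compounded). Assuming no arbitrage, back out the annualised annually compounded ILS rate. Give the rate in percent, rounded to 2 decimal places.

T = 4/12 years.
CIP gives F = S · g_ILS/g_NOK, so g_ILS/g_NOK = 0.291071/0.29255 = 0.9949445.
NOK growth factor: (1 + 0.0274)^(4/12) = 1.0090512.
So the ILS growth factor = 1.0039499.
r = 1.0039499^(12/4) − 1 = 0.011897 → 1.19%.

1.19%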